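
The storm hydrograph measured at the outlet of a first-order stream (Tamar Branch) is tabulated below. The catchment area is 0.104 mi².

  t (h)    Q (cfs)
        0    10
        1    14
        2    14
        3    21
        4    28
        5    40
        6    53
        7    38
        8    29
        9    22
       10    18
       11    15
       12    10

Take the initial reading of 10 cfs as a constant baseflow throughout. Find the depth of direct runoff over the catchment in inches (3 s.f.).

d ≈ 2.71 in

Direct runoff: 0.0, 4.0, 4.0, 11.0, 18.0, 30.0, 43.0, 28.0, 19.0, 12.0, 8.0, 5.0, 0.0 cfs; ΣQ_DR = 182.0 cfs.
V = ΣQ_DR · Δt = 182.0 × 3600 s = 6.552 × 10^5 ft³.
Over A = 0.104 mi², depth = V / A = 2.71 in.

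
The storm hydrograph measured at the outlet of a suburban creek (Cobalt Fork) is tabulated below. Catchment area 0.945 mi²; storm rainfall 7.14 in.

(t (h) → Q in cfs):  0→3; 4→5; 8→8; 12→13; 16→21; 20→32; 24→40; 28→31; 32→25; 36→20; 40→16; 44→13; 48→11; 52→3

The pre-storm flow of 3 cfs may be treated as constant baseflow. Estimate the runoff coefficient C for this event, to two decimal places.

ΣQ_DR = 199.0 cfs; V = ΣQ_DR·Δt = 2.866 × 10^6 ft³.
Runoff depth d = V / A = 1.305 in.
C = d / P = 1.305 / 7.14 = 0.18.

C ≈ 0.18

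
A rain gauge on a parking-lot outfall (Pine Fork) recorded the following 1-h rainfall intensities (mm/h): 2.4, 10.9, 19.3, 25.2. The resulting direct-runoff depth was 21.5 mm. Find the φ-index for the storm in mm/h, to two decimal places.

φ ≈ 11.50 mm/h

Only the 2 blocks with intensity above φ contribute runoff: 19.3, 25.2 mm/h.
Σ(I−φ)·Δt = d  ⇒  (19.3+25.2 − 2φ)·1 = 21.5
φ = (44.50 − 21.5/1) / 2 = 11.50 mm/h.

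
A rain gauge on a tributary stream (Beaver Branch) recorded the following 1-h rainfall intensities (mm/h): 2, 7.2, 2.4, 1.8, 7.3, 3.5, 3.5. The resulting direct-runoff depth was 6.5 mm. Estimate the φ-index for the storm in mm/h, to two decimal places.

Only the 2 blocks with intensity above φ contribute runoff: 7.2, 7.3 mm/h.
Σ(I−φ)·Δt = d  ⇒  (7.2+7.3 − 2φ)·1 = 6.5
φ = (14.50 − 6.5/1) / 2 = 4.00 mm/h.

φ ≈ 4.00 mm/h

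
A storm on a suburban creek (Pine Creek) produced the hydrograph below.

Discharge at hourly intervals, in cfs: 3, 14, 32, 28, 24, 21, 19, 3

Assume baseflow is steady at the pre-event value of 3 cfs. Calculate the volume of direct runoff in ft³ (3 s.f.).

V ≈ 4.32 × 10^5 ft³

Direct-runoff ordinates (Q − Q_b): 0.0, 11.0, 29.0, 25.0, 21.0, 18.0, 16.0, 0.0 cfs.
ΣQ_DR = 120.0 cfs.
With Δt = 1 h = 3600 s, V = ΣQ_DR · Δt = 120.0 × 3600 = 4.32 × 10^5 ft³.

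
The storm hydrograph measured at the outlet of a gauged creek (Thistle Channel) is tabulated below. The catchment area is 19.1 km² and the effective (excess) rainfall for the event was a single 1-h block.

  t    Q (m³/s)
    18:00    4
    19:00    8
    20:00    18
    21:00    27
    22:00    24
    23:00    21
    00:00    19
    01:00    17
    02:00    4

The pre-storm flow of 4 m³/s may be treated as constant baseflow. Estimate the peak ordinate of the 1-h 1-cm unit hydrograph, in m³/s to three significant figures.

Direct runoff: 0.0, 4.0, 14.0, 23.0, 20.0, 17.0, 15.0, 13.0, 0.0 m³/s; ΣQ_DR = 106.0 m³/s, peak = 23.0 m³/s.
Runoff depth d = ΣQ_DR·Δt / A = 106.0 × 3600 / (19.1 km²) = 19.98 mm.
The 1-cm UH is the DRH scaled by (10 mm)/d, so U_p = 23.0 × 10/19.98 = 11.5 m³/s.

U_p ≈ 11.5 m³/s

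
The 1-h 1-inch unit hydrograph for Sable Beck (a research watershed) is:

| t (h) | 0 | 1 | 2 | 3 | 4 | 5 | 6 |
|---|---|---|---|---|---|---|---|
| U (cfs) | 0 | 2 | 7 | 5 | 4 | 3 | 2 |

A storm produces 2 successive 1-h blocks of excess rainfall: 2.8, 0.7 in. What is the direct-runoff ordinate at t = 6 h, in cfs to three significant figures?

By discrete convolution, Q_j = Σ (P_i / 1 in) · U_{j−i}.
At t = 6 h (j=6): Q = (2.8/1)·2 + (0.7/1)·3 = 7.70 cfs.

Q ≈ 7.70 cfs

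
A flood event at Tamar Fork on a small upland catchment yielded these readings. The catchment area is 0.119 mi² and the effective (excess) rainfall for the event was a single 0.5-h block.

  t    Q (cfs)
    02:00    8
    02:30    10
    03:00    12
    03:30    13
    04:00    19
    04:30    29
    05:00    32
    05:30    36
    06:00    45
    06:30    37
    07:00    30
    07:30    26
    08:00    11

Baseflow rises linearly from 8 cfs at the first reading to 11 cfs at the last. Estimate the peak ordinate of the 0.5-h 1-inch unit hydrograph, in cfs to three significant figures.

Direct runoff: 0.00, 1.75, 3.50, 4.25, 10.00, 19.75, 22.50, 26.25, 35.00, 26.75, 19.50, 15.25, 0.00 cfs; ΣQ_DR = 184.5 cfs, peak = 35.00 cfs.
Runoff depth d = ΣQ_DR·Δt / A = 184.5 × 1800 / (0.119 mi²) = 1.201 in.
The 1-inch UH is the DRH scaled by (1 in)/d, so U_p = 35.00 × 1/1.201 = 29.1 cfs.

U_p ≈ 29.1 cfs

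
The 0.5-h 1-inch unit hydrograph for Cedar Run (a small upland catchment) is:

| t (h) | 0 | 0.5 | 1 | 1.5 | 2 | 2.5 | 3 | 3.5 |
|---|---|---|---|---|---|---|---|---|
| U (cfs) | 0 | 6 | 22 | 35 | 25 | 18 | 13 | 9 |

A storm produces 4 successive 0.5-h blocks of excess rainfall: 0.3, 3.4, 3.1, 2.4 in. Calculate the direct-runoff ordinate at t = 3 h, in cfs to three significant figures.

By discrete convolution, Q_j = Σ (P_i / 1 in) · U_{j−i}.
At t = 3 h (j=6): Q = (0.3/1)·13 + (3.4/1)·18 + (3.1/1)·25 + (2.4/1)·35 = 227 cfs.

Q ≈ 227 cfs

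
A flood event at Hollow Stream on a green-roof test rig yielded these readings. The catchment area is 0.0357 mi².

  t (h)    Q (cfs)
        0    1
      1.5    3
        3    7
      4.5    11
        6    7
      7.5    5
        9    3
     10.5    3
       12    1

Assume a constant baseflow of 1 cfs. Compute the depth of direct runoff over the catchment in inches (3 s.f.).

d ≈ 2.08 in

Direct runoff: 0.0, 2.0, 6.0, 10.0, 6.0, 4.0, 2.0, 2.0, 0.0 cfs; ΣQ_DR = 32.00 cfs.
V = ΣQ_DR · Δt = 32.00 × 5400 s = 1.728 × 10^5 ft³.
Over A = 0.0357 mi², depth = V / A = 2.08 in.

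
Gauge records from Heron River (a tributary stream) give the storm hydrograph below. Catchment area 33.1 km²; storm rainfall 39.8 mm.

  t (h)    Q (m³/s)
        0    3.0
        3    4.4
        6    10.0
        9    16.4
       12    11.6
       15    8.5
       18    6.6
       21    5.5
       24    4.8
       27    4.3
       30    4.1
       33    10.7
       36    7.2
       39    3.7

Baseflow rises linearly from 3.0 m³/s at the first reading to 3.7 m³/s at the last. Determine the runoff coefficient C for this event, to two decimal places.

ΣQ_DR = 53.90 m³/s; V = ΣQ_DR·Δt = 5.821 × 10^5 m³.
Runoff depth d = V / A = 17.59 mm.
C = d / P = 17.59 / 39.8 = 0.44.

C ≈ 0.44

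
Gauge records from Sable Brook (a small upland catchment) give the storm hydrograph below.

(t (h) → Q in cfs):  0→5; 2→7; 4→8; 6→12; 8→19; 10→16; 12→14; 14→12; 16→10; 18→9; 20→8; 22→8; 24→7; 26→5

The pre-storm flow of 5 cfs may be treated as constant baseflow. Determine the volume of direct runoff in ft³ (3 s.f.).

V ≈ 5.04 × 10^5 ft³

Direct-runoff ordinates (Q − Q_b): 0.0, 2.0, 3.0, 7.0, 14.0, 11.0, 9.0, 7.0, 5.0, 4.0, 3.0, 3.0, 2.0, 0.0 cfs.
ΣQ_DR = 70.00 cfs.
With Δt = 2 h = 7200 s, V = ΣQ_DR · Δt = 70.00 × 7200 = 5.04 × 10^5 ft³.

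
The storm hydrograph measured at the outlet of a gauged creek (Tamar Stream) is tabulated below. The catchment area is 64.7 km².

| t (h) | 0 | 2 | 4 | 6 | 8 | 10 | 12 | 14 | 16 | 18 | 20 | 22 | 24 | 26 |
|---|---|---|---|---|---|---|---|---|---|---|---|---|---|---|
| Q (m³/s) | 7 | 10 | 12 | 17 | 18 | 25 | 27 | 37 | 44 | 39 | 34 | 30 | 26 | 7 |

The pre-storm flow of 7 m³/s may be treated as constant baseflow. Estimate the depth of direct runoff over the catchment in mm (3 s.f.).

Direct runoff: 0.0, 3.0, 5.0, 10.0, 11.0, 18.0, 20.0, 30.0, 37.0, 32.0, 27.0, 23.0, 19.0, 0.0 m³/s; ΣQ_DR = 235.0 m³/s.
V = ΣQ_DR · Δt = 235.0 × 7200 s = 1.692 × 10^6 m³.
Over A = 64.7 km², depth = V / A = 26.2 mm.

d ≈ 26.2 mm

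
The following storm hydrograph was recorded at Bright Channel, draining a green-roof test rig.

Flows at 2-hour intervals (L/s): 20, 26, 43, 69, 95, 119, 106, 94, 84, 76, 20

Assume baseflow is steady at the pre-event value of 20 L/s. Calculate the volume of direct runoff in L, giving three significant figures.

V ≈ 3.83 × 10^6 L

Direct-runoff ordinates (Q − Q_b): 0.0, 6.0, 23.0, 49.0, 75.0, 99.0, 86.0, 74.0, 64.0, 56.0, 0.0 L/s.
ΣQ_DR = 532.0 L/s.
With Δt = 2 h = 7200 s, V = ΣQ_DR · Δt = 532.0 × 7200 = 3.83 × 10^6 L.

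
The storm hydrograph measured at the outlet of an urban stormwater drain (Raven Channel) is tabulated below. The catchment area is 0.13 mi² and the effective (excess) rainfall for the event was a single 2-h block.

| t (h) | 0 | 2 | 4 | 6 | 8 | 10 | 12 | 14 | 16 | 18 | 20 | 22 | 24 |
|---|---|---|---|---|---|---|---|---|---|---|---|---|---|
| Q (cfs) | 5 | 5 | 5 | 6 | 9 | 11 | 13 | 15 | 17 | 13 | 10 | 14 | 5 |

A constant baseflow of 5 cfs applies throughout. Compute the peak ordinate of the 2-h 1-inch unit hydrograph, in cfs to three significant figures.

Direct runoff: 0.0, 0.0, 0.0, 1.0, 4.0, 6.0, 8.0, 10.0, 12.0, 8.0, 5.0, 9.0, 0.0 cfs; ΣQ_DR = 63.00 cfs, peak = 12.0 cfs.
Runoff depth d = ΣQ_DR·Δt / A = 63.00 × 7200 / (0.13 mi²) = 1.502 in.
The 1-inch UH is the DRH scaled by (1 in)/d, so U_p = 12.0 × 1/1.502 = 7.99 cfs.

U_p ≈ 7.99 cfs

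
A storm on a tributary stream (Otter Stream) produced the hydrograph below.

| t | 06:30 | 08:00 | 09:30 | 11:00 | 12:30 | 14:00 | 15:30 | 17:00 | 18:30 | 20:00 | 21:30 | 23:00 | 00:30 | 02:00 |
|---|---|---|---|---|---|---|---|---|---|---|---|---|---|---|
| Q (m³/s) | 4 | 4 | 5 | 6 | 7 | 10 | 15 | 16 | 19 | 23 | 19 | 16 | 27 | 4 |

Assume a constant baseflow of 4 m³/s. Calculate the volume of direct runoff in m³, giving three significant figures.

Direct-runoff ordinates (Q − Q_b): 0.0, 0.0, 1.0, 2.0, 3.0, 6.0, 11.0, 12.0, 15.0, 19.0, 15.0, 12.0, 23.0, 0.0 m³/s.
ΣQ_DR = 119.0 m³/s.
With Δt = 1.5 h = 5400 s, V = ΣQ_DR · Δt = 119.0 × 5400 = 6.43 × 10^5 m³.

V ≈ 6.43 × 10^5 m³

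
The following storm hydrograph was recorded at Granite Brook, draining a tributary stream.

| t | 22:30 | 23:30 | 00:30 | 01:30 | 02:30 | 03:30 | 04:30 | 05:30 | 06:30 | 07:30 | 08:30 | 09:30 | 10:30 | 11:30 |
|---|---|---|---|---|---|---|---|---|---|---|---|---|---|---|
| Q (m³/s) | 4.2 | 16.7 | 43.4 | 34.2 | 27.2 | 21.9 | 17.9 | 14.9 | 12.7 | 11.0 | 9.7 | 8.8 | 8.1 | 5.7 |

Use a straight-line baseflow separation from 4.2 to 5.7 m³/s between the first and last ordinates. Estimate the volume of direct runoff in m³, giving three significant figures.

Direct-runoff ordinates (Q − Q_b): 0.00, 12.38, 38.97, 29.65, 22.54, 17.12, 13.01, 9.89, 7.58, 5.76, 4.35, 3.33, 2.52, 0.00 m³/s.
ΣQ_DR = 167.1 m³/s.
With Δt = 1 h = 3600 s, V = ΣQ_DR · Δt = 167.1 × 3600 = 6.02 × 10^5 m³.

V ≈ 6.02 × 10^5 m³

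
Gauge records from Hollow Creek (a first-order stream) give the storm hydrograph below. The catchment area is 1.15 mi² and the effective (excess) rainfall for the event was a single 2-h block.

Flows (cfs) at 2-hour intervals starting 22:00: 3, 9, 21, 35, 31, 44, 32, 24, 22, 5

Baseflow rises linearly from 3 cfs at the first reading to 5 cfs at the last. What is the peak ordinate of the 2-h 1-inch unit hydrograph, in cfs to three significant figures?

U_p ≈ 79.6 cfs

Direct runoff: 0.00, 5.78, 17.56, 31.33, 27.11, 39.89, 27.67, 19.44, 17.22, 0.00 cfs; ΣQ_DR = 186.0 cfs, peak = 39.89 cfs.
Runoff depth d = ΣQ_DR·Δt / A = 186.0 × 7200 / (1.15 mi²) = 0.5013 in.
The 1-inch UH is the DRH scaled by (1 in)/d, so U_p = 39.89 × 1/0.5013 = 79.6 cfs.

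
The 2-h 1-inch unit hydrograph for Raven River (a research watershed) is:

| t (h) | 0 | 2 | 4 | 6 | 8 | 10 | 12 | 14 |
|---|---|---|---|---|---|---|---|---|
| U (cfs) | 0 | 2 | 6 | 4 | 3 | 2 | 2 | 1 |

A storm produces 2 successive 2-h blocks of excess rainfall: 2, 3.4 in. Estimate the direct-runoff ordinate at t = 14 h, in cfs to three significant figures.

By discrete convolution, Q_j = Σ (P_i / 1 in) · U_{j−i}.
At t = 14 h (j=7): Q = (2/1)·1 + (3.4/1)·2 = 8.80 cfs.

Q ≈ 8.80 cfs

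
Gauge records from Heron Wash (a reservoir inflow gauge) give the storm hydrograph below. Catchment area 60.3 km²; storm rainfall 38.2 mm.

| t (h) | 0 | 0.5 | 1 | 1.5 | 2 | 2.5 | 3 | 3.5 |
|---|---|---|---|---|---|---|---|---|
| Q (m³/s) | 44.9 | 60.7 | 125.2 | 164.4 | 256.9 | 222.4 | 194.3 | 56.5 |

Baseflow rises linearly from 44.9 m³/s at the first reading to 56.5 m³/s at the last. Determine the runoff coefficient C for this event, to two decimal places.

ΣQ_DR = 719.7 m³/s; V = ΣQ_DR·Δt = 1.295 × 10^6 m³.
Runoff depth d = V / A = 21.48 mm.
C = d / P = 21.48 / 38.2 = 0.56.

C ≈ 0.56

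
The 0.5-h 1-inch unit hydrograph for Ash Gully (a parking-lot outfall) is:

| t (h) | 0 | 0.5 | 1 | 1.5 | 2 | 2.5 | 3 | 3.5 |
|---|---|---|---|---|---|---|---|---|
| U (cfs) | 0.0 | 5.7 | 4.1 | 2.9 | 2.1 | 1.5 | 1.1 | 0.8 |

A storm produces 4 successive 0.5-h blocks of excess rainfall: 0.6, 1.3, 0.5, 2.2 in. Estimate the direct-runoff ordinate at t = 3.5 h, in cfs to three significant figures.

By discrete convolution, Q_j = Σ (P_i / 1 in) · U_{j−i}.
At t = 3.5 h (j=7): Q = (0.6/1)·0.8 + (1.3/1)·1.1 + (0.5/1)·1.5 + (2.2/1)·2.1 = 7.28 cfs.

Q ≈ 7.28 cfs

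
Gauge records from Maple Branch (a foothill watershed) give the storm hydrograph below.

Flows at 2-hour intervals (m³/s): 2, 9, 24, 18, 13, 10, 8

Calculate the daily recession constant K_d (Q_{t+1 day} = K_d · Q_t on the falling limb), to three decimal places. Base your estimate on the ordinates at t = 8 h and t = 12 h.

K_d ≈ 0.054

Between t = 8 h and t = 12 h the flow falls from 13 to 8 m³/s over 2×2 h = 4 h.
Per-interval ratio K = (8/13)^(1/2) = 0.7845; K_d = K^(24/2) = 0.054.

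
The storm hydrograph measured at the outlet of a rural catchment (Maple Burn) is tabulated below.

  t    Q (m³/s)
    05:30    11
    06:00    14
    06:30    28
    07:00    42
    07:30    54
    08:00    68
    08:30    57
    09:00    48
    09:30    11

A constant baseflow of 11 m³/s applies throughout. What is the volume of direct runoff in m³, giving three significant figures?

Direct-runoff ordinates (Q − Q_b): 0.0, 3.0, 17.0, 31.0, 43.0, 57.0, 46.0, 37.0, 0.0 m³/s.
ΣQ_DR = 234.0 m³/s.
With Δt = 0.5 h = 1800 s, V = ΣQ_DR · Δt = 234.0 × 1800 = 4.21 × 10^5 m³.

V ≈ 4.21 × 10^5 m³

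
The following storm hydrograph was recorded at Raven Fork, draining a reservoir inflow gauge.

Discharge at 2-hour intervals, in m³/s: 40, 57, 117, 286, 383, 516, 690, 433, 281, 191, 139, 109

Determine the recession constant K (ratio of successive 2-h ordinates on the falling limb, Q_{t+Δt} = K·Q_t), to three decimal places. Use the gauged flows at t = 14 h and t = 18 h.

Using the recession-limb readings at t = 14 h and t = 18 h: Q falls from 433 to 191 m³/s over 2 intervals.
K = (Q₂/Q₁)^(1/2) = (191/433)^(1/2) = 0.664.

K ≈ 0.664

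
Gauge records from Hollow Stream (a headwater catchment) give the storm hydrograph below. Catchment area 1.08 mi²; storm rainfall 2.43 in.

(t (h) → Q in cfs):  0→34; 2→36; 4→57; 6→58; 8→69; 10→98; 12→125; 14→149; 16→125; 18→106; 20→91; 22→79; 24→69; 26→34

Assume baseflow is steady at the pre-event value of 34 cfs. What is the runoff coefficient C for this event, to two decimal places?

C ≈ 0.77

ΣQ_DR = 654.0 cfs; V = ΣQ_DR·Δt = 4.709 × 10^6 ft³.
Runoff depth d = V / A = 1.877 in.
C = d / P = 1.877 / 2.43 = 0.77.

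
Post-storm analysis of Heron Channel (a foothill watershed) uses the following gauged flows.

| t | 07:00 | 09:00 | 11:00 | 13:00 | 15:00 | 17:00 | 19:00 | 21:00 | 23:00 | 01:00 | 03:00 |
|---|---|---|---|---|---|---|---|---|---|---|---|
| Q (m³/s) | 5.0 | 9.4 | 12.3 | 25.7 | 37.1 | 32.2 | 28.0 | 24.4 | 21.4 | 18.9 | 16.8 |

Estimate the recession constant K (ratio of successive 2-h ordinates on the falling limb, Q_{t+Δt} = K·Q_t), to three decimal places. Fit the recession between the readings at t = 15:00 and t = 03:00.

Using the recession-limb readings at t = 15:00 and t = 03:00: Q falls from 37.1 to 16.8 m³/s over 6 intervals.
K = (Q₂/Q₁)^(1/6) = (16.8/37.1)^(1/6) = 0.876.

K ≈ 0.876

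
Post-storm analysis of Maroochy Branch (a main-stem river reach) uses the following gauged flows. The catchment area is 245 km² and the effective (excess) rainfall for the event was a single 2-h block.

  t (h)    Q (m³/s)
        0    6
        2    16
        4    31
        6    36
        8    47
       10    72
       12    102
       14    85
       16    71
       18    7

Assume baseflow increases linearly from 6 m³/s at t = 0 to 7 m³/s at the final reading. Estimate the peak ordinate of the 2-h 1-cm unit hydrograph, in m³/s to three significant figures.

Direct runoff: 0.00, 9.89, 24.78, 29.67, 40.56, 65.44, 95.33, 78.22, 64.11, 0.00 m³/s; ΣQ_DR = 408.0 m³/s, peak = 95.33 m³/s.
Runoff depth d = ΣQ_DR·Δt / A = 408.0 × 7200 / (245 km²) = 11.99 mm.
The 1-cm UH is the DRH scaled by (10 mm)/d, so U_p = 95.33 × 10/11.99 = 79.5 m³/s.

U_p ≈ 79.5 m³/s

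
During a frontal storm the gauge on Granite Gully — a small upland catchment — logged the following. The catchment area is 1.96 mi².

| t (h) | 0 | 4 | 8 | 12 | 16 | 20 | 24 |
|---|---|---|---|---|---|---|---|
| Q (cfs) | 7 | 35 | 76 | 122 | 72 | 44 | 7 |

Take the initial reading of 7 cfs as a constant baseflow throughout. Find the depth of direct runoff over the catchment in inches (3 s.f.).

Direct runoff: 0.0, 28.0, 69.0, 115.0, 65.0, 37.0, 0.0 cfs; ΣQ_DR = 314.0 cfs.
V = ΣQ_DR · Δt = 314.0 × 14400 s = 4.522 × 10^6 ft³.
Over A = 1.96 mi², depth = V / A = 0.993 in.

d ≈ 0.993 in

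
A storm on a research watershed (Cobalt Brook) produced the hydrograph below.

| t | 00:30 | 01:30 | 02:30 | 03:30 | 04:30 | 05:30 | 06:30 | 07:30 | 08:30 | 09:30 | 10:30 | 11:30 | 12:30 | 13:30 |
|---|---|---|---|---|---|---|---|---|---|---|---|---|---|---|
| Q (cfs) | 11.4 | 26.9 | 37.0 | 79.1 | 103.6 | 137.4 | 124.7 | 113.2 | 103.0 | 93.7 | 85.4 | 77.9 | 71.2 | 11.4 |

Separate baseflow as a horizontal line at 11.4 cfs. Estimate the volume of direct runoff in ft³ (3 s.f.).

Direct-runoff ordinates (Q − Q_b): 0.0, 15.5, 25.6, 67.7, 92.2, 126.0, 113.3, 101.8, 91.6, 82.3, 74.0, 66.5, 59.8, 0.0 cfs.
ΣQ_DR = 916.3 cfs.
With Δt = 1 h = 3600 s, V = ΣQ_DR · Δt = 916.3 × 3600 = 3.30 × 10^6 ft³.

V ≈ 3.30 × 10^6 ft³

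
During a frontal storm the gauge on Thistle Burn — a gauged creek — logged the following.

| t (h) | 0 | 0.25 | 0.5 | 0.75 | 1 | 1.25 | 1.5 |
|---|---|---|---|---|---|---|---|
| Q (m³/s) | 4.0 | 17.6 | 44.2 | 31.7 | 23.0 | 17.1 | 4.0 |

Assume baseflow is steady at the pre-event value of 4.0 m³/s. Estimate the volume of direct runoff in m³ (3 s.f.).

V ≈ 1.02 × 10^5 m³

Direct-runoff ordinates (Q − Q_b): 0.0, 13.6, 40.2, 27.7, 19.0, 13.1, 0.0 m³/s.
ΣQ_DR = 113.6 m³/s.
With Δt = 0.25 h = 900 s, V = ΣQ_DR · Δt = 113.6 × 900 = 1.02 × 10^5 m³.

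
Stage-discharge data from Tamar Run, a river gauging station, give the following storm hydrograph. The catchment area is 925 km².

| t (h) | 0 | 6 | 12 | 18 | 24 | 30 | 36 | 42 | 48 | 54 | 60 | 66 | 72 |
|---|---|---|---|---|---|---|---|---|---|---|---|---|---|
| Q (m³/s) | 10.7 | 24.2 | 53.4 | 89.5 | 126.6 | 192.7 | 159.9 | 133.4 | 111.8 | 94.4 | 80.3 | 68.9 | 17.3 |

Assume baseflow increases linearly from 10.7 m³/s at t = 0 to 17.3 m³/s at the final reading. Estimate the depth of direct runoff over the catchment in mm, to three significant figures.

Direct runoff: 0.00, 12.95, 41.60, 77.15, 113.70, 179.25, 145.90, 118.85, 96.70, 78.75, 64.10, 52.15, 0.00 m³/s; ΣQ_DR = 981.1 m³/s.
V = ΣQ_DR · Δt = 981.1 × 21600 s = 2.119 × 10^7 m³.
Over A = 925 km², depth = V / A = 22.9 mm.

d ≈ 22.9 mm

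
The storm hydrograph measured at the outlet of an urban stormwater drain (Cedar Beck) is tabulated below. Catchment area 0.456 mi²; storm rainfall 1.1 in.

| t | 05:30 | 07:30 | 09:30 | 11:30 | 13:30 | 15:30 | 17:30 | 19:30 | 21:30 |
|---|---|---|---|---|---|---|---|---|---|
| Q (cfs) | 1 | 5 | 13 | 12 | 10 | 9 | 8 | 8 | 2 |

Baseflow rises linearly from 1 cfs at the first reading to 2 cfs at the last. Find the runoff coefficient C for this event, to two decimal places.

ΣQ_DR = 54.50 cfs; V = ΣQ_DR·Δt = 3.924 × 10^5 ft³.
Runoff depth d = V / A = 0.3704 in.
C = d / P = 0.3704 / 1.1 = 0.34.

C ≈ 0.34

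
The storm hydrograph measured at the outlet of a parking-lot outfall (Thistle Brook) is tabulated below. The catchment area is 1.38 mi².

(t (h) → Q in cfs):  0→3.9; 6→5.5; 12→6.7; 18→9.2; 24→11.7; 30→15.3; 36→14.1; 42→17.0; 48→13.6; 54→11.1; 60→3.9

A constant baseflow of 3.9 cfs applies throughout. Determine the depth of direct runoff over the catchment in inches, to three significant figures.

Direct runoff: 0.0, 1.6, 2.8, 5.3, 7.8, 11.4, 10.2, 13.1, 9.7, 7.2, 0.0 cfs; ΣQ_DR = 69.10 cfs.
V = ΣQ_DR · Δt = 69.10 × 21600 s = 1.493 × 10^6 ft³.
Over A = 1.38 mi², depth = V / A = 0.466 in.

d ≈ 0.466 in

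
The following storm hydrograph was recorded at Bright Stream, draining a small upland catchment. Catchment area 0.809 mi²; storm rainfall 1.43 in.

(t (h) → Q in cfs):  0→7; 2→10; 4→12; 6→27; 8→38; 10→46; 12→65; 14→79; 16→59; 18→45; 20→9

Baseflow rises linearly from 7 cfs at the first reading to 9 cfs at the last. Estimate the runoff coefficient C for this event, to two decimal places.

ΣQ_DR = 309.0 cfs; V = ΣQ_DR·Δt = 2.225 × 10^6 ft³.
Runoff depth d = V / A = 1.184 in.
C = d / P = 1.184 / 1.43 = 0.83.

C ≈ 0.83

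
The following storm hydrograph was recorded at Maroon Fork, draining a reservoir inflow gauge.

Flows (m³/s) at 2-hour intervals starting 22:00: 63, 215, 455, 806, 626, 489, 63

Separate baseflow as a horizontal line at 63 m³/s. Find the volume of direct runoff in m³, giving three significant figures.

Direct-runoff ordinates (Q − Q_b): 0.0, 152.0, 392.0, 743.0, 563.0, 426.0, 0.0 m³/s.
ΣQ_DR = 2276 m³/s.
With Δt = 2 h = 7200 s, V = ΣQ_DR · Δt = 2276 × 7200 = 1.64 × 10^7 m³.

V ≈ 1.64 × 10^7 m³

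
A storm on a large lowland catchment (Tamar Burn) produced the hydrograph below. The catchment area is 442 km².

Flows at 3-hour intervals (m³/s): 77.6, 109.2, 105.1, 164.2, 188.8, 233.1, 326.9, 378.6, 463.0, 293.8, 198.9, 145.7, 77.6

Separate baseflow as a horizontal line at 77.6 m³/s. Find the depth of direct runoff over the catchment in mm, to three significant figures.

d ≈ 42.9 mm

Direct runoff: 0.0, 31.6, 27.5, 86.6, 111.2, 155.5, 249.3, 301.0, 385.4, 216.2, 121.3, 68.1, 0.0 m³/s; ΣQ_DR = 1754 m³/s.
V = ΣQ_DR · Δt = 1754 × 10800 s = 1.894 × 10^7 m³.
Over A = 442 km², depth = V / A = 42.9 mm.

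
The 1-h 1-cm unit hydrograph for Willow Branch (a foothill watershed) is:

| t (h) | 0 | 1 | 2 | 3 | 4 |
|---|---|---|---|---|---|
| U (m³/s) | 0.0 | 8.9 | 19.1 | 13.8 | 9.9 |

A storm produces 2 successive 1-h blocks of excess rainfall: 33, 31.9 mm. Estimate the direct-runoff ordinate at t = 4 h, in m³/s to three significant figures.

By discrete convolution, Q_j = Σ (P_i / 10 mm) · U_{j−i}.
At t = 4 h (j=4): Q = (33/10)·9.9 + (31.9/10)·13.8 = 76.7 m³/s.

Q ≈ 76.7 m³/s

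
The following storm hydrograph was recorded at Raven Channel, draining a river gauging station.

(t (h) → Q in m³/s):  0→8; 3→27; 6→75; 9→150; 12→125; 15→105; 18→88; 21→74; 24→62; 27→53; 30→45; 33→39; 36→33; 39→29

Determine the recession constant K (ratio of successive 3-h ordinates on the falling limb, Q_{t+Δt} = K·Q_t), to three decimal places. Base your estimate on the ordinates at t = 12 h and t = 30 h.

K ≈ 0.843

Using the recession-limb readings at t = 12 h and t = 30 h: Q falls from 125 to 45 m³/s over 6 intervals.
K = (Q₂/Q₁)^(1/6) = (45/125)^(1/6) = 0.843.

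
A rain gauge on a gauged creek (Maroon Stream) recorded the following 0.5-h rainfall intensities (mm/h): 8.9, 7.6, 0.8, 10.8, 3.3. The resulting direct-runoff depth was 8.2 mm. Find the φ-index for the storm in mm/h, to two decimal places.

φ ≈ 3.63 mm/h

Only the 3 blocks with intensity above φ contribute runoff: 8.9, 7.6, 10.8 mm/h.
Σ(I−φ)·Δt = d  ⇒  (8.9+7.6+10.8 − 3φ)·0.5 = 8.2
φ = (27.30 − 8.2/0.5) / 3 = 3.63 mm/h.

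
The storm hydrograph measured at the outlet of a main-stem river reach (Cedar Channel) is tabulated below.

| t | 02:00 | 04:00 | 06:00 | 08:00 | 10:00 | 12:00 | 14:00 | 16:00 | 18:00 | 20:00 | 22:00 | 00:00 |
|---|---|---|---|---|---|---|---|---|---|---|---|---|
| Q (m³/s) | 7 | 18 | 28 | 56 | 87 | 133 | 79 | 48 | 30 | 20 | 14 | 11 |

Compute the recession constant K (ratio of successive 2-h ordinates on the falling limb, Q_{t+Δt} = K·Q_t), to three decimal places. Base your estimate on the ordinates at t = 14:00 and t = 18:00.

Using the recession-limb readings at t = 14:00 and t = 18:00: Q falls from 79 to 30 m³/s over 2 intervals.
K = (Q₂/Q₁)^(1/2) = (30/79)^(1/2) = 0.616.

K ≈ 0.616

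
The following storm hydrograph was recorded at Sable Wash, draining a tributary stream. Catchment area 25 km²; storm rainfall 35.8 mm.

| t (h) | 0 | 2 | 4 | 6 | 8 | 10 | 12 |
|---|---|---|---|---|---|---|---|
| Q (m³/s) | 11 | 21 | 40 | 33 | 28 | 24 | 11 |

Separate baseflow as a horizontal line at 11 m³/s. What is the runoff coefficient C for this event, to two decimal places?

C ≈ 0.73

ΣQ_DR = 91.00 m³/s; V = ΣQ_DR·Δt = 6.552 × 10^5 m³.
Runoff depth d = V / A = 26.21 mm.
C = d / P = 26.21 / 35.8 = 0.73.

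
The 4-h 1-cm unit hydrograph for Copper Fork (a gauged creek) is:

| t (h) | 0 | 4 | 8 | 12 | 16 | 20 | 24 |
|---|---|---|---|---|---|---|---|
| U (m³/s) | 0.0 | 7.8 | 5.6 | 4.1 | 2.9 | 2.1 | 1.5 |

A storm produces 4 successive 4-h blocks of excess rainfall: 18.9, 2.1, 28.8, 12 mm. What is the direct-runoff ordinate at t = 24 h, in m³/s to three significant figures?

Q ≈ 16.5 m³/s

By discrete convolution, Q_j = Σ (P_i / 10 mm) · U_{j−i}.
At t = 24 h (j=6): Q = (18.9/10)·1.5 + (2.1/10)·2.1 + (28.8/10)·2.9 + (12/10)·4.1 = 16.5 m³/s.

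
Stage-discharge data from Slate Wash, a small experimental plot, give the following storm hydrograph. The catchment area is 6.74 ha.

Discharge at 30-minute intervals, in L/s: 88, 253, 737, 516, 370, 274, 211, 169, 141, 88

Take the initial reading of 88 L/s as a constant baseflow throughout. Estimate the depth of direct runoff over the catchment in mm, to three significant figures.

d ≈ 52.5 mm

Direct runoff: 0.0, 165.0, 649.0, 428.0, 282.0, 186.0, 123.0, 81.0, 53.0, 0.0 L/s; ΣQ_DR = 1967 L/s.
V = ΣQ_DR · Δt = 1967 × 1800 s = 3.541 × 10^6 L.
Over A = 6.74 ha, depth = V / A = 52.5 mm.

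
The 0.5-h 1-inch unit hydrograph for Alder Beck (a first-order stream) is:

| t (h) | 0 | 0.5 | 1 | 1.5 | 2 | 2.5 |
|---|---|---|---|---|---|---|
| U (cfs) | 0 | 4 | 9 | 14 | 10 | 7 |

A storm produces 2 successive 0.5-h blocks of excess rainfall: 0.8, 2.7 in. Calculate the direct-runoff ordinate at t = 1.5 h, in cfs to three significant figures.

By discrete convolution, Q_j = Σ (P_i / 1 in) · U_{j−i}.
At t = 1.5 h (j=3): Q = (0.8/1)·14 + (2.7/1)·9 = 35.5 cfs.

Q ≈ 35.5 cfs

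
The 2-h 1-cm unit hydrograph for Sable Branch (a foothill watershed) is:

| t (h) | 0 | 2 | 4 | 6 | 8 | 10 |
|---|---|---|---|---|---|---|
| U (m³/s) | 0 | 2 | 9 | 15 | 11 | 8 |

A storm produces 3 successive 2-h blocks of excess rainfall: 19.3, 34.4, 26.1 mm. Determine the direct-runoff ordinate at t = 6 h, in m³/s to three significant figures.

By discrete convolution, Q_j = Σ (P_i / 10 mm) · U_{j−i}.
At t = 6 h (j=3): Q = (19.3/10)·15 + (34.4/10)·9 + (26.1/10)·2 = 65.1 m³/s.

Q ≈ 65.1 m³/s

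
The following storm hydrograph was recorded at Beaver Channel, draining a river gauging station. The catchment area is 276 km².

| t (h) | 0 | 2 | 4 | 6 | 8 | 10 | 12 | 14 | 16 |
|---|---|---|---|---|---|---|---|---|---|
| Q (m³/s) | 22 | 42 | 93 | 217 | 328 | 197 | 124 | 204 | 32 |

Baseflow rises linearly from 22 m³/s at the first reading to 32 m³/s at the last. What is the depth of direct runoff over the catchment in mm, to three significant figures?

Direct runoff: 0.00, 18.75, 68.50, 191.25, 301.00, 168.75, 94.50, 173.25, 0.00 m³/s; ΣQ_DR = 1016 m³/s.
V = ΣQ_DR · Δt = 1016 × 7200 s = 7.315 × 10^6 m³.
Over A = 276 km², depth = V / A = 26.5 mm.

d ≈ 26.5 mm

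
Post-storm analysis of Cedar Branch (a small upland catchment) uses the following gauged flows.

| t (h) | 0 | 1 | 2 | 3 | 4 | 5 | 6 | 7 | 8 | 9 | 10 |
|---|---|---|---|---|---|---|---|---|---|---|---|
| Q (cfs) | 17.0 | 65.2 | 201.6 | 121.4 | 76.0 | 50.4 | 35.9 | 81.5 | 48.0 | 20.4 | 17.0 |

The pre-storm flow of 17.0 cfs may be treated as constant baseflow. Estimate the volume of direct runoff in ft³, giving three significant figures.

Direct-runoff ordinates (Q − Q_b): 0.0, 48.2, 184.6, 104.4, 59.0, 33.4, 18.9, 64.5, 31.0, 3.4, 0.0 cfs.
ΣQ_DR = 547.4 cfs.
With Δt = 1 h = 3600 s, V = ΣQ_DR · Δt = 547.4 × 3600 = 1.97 × 10^6 ft³.

V ≈ 1.97 × 10^6 ft³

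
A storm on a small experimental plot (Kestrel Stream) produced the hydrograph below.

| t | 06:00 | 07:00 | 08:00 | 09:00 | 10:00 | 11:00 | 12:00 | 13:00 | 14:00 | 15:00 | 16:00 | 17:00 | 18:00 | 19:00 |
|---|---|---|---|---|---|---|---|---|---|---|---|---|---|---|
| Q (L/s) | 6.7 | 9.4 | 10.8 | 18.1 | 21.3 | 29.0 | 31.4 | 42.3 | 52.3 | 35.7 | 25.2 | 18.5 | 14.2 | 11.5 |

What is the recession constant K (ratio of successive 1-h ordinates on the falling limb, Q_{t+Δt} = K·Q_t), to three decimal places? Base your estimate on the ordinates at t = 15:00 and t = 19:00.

K ≈ 0.753

Using the recession-limb readings at t = 15:00 and t = 19:00: Q falls from 35.7 to 11.5 L/s over 4 intervals.
K = (Q₂/Q₁)^(1/4) = (11.5/35.7)^(1/4) = 0.753.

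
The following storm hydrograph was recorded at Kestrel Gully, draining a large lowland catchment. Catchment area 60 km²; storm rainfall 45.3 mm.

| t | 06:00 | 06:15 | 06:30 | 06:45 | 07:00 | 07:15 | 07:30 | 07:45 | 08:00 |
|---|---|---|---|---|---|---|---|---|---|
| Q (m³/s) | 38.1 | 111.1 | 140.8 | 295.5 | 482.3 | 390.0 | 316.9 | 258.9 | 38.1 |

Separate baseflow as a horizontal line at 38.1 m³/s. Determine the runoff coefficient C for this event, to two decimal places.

C ≈ 0.57

ΣQ_DR = 1729 m³/s; V = ΣQ_DR·Δt = 1.556 × 10^6 m³.
Runoff depth d = V / A = 25.93 mm.
C = d / P = 25.93 / 45.3 = 0.57.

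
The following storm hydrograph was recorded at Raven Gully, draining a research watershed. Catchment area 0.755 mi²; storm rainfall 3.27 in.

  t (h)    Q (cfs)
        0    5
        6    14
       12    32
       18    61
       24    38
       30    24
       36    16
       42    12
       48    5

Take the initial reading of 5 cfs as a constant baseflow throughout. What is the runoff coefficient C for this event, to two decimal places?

ΣQ_DR = 162.0 cfs; V = ΣQ_DR·Δt = 3.499 × 10^6 ft³.
Runoff depth d = V / A = 1.995 in.
C = d / P = 1.995 / 3.27 = 0.61.

C ≈ 0.61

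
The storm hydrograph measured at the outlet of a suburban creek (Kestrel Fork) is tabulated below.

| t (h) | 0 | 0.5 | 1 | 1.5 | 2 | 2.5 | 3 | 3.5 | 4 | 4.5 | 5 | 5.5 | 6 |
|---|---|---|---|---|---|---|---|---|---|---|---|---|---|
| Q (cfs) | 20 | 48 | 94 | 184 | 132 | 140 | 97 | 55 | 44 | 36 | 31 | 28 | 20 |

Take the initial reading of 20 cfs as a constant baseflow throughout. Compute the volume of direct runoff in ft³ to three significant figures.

Direct-runoff ordinates (Q − Q_b): 0.0, 28.0, 74.0, 164.0, 112.0, 120.0, 77.0, 35.0, 24.0, 16.0, 11.0, 8.0, 0.0 cfs.
ΣQ_DR = 669.0 cfs.
With Δt = 0.5 h = 1800 s, V = ΣQ_DR · Δt = 669.0 × 1800 = 1.20 × 10^6 ft³.

V ≈ 1.20 × 10^6 ft³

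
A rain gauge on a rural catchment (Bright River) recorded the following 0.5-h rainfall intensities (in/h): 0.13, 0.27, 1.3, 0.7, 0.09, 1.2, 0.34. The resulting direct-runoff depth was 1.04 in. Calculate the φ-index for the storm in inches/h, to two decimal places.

φ ≈ 0.37 in/h

Only the 3 blocks with intensity above φ contribute runoff: 1.3, 0.7, 1.2 in/h.
Σ(I−φ)·Δt = d  ⇒  (1.3+0.7+1.2 − 3φ)·0.5 = 1.04
φ = (3.200 − 1.04/0.5) / 3 = 0.37 in/h.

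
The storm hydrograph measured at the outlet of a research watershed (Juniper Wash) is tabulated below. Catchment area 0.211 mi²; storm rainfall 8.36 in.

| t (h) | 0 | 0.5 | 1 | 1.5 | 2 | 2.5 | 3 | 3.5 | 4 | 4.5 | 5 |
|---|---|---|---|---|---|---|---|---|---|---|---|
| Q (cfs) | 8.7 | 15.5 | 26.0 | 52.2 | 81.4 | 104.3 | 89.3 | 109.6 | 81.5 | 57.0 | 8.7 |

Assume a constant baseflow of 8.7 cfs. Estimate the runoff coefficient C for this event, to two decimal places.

C ≈ 0.24

ΣQ_DR = 538.5 cfs; V = ΣQ_DR·Δt = 9.693 × 10^5 ft³.
Runoff depth d = V / A = 1.977 in.
C = d / P = 1.977 / 8.36 = 0.24.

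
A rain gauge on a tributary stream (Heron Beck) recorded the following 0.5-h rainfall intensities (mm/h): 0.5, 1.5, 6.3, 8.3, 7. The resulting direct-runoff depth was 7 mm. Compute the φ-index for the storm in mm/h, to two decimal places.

Only the 3 blocks with intensity above φ contribute runoff: 6.3, 8.3, 7 mm/h.
Σ(I−φ)·Δt = d  ⇒  (6.3+8.3+7 − 3φ)·0.5 = 7
φ = (21.60 − 7/0.5) / 3 = 2.53 mm/h.

φ ≈ 2.53 mm/h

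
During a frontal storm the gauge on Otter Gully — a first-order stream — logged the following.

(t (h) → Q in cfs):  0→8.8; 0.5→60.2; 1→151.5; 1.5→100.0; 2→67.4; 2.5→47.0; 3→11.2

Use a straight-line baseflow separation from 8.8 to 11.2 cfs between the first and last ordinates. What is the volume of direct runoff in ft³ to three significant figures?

Direct-runoff ordinates (Q − Q_b): 0.00, 51.00, 141.90, 90.00, 57.00, 36.20, 0.00 cfs.
ΣQ_DR = 376.1 cfs.
With Δt = 0.5 h = 1800 s, V = ΣQ_DR · Δt = 376.1 × 1800 = 6.77 × 10^5 ft³.

V ≈ 6.77 × 10^5 ft³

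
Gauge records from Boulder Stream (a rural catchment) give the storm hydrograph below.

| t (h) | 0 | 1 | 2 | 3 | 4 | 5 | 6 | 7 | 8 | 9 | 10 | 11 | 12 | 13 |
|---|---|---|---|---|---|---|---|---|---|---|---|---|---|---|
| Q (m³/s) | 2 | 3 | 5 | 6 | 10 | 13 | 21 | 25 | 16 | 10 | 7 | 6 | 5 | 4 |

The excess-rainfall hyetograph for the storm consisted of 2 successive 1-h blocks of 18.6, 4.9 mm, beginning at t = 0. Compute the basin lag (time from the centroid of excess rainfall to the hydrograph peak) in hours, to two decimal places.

Centroid of excess rainfall: t_c = Σ P_i·t̄_i / ΣP_i = 0.7085 h (block centres at 0.5, 1.5 h).
Hydrograph peak occurs at t = 7 h, so basin lag t_L = 7 − 0.7085 = 6.29 h.

t_L ≈ 6.29 h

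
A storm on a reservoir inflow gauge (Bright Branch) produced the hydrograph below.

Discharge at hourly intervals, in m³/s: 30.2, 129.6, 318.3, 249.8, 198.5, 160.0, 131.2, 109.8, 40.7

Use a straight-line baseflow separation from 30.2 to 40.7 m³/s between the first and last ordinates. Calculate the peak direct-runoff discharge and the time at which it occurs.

Subtracting baseflow gives direct-runoff ordinates: 0.00, 98.09, 285.48, 215.66, 163.05, 123.24, 93.12, 70.41, 0.00 m³/s.
The maximum is 285.48 m³/s, occurring at the reading for t = 2 h.

Q_p = 285.48 m³/s at t = 2 h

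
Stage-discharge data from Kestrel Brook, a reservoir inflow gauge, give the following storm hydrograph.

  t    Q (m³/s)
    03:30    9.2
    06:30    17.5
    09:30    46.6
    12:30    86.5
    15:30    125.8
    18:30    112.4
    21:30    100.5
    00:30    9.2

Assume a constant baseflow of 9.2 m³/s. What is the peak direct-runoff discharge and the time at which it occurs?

Subtracting baseflow gives direct-runoff ordinates: 0.0, 8.3, 37.4, 77.3, 116.6, 103.2, 91.3, 0.0 m³/s.
The maximum is 116.6 m³/s, occurring at the reading for t = 15:30.

Q_p = 116.6 m³/s at t = 15:30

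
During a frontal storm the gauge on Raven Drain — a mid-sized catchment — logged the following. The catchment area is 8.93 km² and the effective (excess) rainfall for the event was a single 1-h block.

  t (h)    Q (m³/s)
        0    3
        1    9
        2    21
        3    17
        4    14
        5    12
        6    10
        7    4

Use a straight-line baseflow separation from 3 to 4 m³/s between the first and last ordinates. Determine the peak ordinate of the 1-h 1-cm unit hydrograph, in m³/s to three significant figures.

Direct runoff: 0.00, 5.86, 17.71, 13.57, 10.43, 8.29, 6.14, 0.00 m³/s; ΣQ_DR = 62.00 m³/s, peak = 17.71 m³/s.
Runoff depth d = ΣQ_DR·Δt / A = 62.00 × 3600 / (8.93 km²) = 24.99 mm.
The 1-cm UH is the DRH scaled by (10 mm)/d, so U_p = 17.71 × 10/24.99 = 7.09 m³/s.

U_p ≈ 7.09 m³/s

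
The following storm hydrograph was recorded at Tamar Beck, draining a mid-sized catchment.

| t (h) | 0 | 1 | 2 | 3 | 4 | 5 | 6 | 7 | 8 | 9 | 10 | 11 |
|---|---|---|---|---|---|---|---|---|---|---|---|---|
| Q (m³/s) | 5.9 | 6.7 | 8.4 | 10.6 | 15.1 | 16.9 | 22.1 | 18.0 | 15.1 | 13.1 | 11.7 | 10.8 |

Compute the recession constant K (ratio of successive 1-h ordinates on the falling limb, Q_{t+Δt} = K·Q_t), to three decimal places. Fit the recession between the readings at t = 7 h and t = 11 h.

K ≈ 0.880

Using the recession-limb readings at t = 7 h and t = 11 h: Q falls from 18.0 to 10.8 m³/s over 4 intervals.
K = (Q₂/Q₁)^(1/4) = (10.8/18.0)^(1/4) = 0.880.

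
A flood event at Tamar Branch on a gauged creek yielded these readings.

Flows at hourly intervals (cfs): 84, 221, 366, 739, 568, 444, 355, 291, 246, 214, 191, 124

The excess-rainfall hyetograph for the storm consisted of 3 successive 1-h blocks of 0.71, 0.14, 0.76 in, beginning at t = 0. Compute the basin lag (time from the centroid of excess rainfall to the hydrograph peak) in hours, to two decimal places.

Centroid of excess rainfall: t_c = Σ P_i·t̄_i / ΣP_i = 1.5311 h (block centres at 0.5, 1.5, 2.5 h).
Hydrograph peak occurs at t = 3 h, so basin lag t_L = 3 − 1.5311 = 1.47 h.

t_L ≈ 1.47 h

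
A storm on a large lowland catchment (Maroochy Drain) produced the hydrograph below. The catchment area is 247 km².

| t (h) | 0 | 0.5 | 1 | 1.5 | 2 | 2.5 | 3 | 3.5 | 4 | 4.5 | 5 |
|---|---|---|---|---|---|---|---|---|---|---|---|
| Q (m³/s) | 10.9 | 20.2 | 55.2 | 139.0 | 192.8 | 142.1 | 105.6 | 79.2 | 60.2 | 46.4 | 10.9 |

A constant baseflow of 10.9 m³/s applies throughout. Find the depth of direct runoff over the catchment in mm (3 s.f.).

d ≈ 5.41 mm

Direct runoff: 0.0, 9.3, 44.3, 128.1, 181.9, 131.2, 94.7, 68.3, 49.3, 35.5, 0.0 m³/s; ΣQ_DR = 742.6 m³/s.
V = ΣQ_DR · Δt = 742.6 × 1800 s = 1.337 × 10^6 m³.
Over A = 247 km², depth = V / A = 5.41 mm.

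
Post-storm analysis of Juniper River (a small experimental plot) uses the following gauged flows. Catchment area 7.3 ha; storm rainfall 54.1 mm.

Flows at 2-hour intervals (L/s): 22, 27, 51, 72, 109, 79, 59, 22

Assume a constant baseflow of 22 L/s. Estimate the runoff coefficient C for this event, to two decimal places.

ΣQ_DR = 265.0 L/s; V = ΣQ_DR·Δt = 1.908 × 10^6 L.
Runoff depth d = V / A = 26.14 mm.
C = d / P = 26.14 / 54.1 = 0.48.

C ≈ 0.48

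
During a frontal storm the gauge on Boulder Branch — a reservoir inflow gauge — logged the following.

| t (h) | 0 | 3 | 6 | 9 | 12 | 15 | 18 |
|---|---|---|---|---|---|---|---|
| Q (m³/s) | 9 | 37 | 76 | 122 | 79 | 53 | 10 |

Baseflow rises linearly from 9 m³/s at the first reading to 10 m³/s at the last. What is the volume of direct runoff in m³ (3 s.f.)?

V ≈ 3.45 × 10^6 m³

Direct-runoff ordinates (Q − Q_b): 0.00, 27.83, 66.67, 112.50, 69.33, 43.17, 0.00 m³/s.
ΣQ_DR = 319.5 m³/s.
With Δt = 3 h = 10800 s, V = ΣQ_DR · Δt = 319.5 × 10800 = 3.45 × 10^6 m³.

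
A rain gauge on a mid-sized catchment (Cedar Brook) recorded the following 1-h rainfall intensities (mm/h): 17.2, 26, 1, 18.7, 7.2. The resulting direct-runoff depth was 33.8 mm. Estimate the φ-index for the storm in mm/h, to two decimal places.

Only the 3 blocks with intensity above φ contribute runoff: 17.2, 26, 18.7 mm/h.
Σ(I−φ)·Δt = d  ⇒  (17.2+26+18.7 − 3φ)·1 = 33.8
φ = (61.90 − 33.8/1) / 3 = 9.37 mm/h.

φ ≈ 9.37 mm/h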